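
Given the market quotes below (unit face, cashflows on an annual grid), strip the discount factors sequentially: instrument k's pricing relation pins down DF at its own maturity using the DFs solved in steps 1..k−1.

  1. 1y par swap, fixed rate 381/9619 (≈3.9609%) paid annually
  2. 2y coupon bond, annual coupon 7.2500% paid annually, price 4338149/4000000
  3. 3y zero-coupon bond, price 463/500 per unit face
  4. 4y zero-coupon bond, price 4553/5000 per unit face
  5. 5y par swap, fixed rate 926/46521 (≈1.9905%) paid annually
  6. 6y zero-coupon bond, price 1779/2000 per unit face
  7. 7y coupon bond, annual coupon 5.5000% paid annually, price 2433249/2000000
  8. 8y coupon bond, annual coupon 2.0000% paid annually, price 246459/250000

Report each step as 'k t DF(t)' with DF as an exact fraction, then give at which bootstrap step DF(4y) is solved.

1 1 9619/10000
2 2 4731/5000
3 3 463/500
4 4 4553/5000
5 5 4537/5000
6 6 1779/2000
7 7 8643/10000
8 8 8409/10000
DF(4y) is solved at step 4

step 1 [1y] swap r/1=381/9619: DF=(1 − 381/9619·(0))/(1+381/9619) = 9619/10000 ≈ 0.961900
step 2 [2y] bond c/1=29/400: DF=(4338149/4000000 − 29/400·(0.961900))/(1+29/400) = 4731/5000 ≈ 0.946200
step 3 [3y] zero: DF = P = 463/500 ≈ 0.926000
step 4 [4y] zero: DF = P = 4553/5000 ≈ 0.910600
step 5 [5y] swap r/1=926/46521: DF=(1 − 926/46521·(0.961900+0.946200+0.926000+0.910600))/(1+926/46521) = 4537/5000 ≈ 0.907400
step 6 [6y] zero: DF = P = 1779/2000 ≈ 0.889500
step 7 [7y] bond c/1=11/200: DF=(2433249/2000000 − 11/200·(0.961900+0.946200+0.926000+0.910600+0.907400+0.889500))/(1+11/200) = 8643/10000 ≈ 0.864300
step 8 [8y] bond c/1=1/50: DF=(246459/250000 − 1/50·(0.961900+0.946200+0.926000+0.910600+0.907400+0.889500+0.864300))/(1+1/50) = 8409/10000 ≈ 0.840900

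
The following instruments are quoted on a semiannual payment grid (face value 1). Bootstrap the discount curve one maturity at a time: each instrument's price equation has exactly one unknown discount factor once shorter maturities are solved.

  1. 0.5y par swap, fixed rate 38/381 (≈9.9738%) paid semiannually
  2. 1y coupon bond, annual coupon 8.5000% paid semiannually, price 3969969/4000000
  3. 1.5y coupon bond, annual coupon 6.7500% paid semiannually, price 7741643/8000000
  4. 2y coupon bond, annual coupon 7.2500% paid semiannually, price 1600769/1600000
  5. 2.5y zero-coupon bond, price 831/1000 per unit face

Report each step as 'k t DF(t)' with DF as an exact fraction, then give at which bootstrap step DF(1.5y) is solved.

1 1/2 381/400
2 1 2283/2500
3 3/2 547/625
4 2 1087/1250
5 5/2 831/1000
DF(1.5y) is solved at step 3

step 1 [0.5y] swap r/2=19/381: DF=(1 − 19/381·(0))/(1+19/381) = 381/400 ≈ 0.952500
step 2 [1y] bond c/2=17/400: DF=(3969969/4000000 − 17/400·(0.952500))/(1+17/400) = 2283/2500 ≈ 0.913200
step 3 [1.5y] bond c/2=27/800: DF=(7741643/8000000 − 27/800·(0.952500+0.913200))/(1+27/800) = 547/625 ≈ 0.875200
step 4 [2y] bond c/2=29/800: DF=(1600769/1600000 − 29/800·(0.952500+0.913200+0.875200))/(1+29/800) = 1087/1250 ≈ 0.869600
step 5 [2.5y] zero: DF = P = 831/1000 ≈ 0.831000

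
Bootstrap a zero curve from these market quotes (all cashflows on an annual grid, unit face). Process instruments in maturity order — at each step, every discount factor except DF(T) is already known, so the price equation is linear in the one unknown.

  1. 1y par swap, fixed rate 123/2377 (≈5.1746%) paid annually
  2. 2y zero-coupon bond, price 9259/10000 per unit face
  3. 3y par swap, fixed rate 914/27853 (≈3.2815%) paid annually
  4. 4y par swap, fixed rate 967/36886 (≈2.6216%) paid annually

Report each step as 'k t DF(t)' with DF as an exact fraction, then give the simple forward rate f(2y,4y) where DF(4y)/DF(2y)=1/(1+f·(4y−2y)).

1 1 2377/2500
2 2 9259/10000
3 3 4543/5000
4 4 9033/10000
f(2y,4y) = ((9259/10000)/(9033/10000) − 1)/(2) = 113/9033 ≈ 1.2510%

step 1 [1y] swap r/1=123/2377: DF=(1 − 123/2377·(0))/(1+123/2377) = 2377/2500 ≈ 0.950800
step 2 [2y] zero: DF = P = 9259/10000 ≈ 0.925900
step 3 [3y] swap r/1=914/27853: DF=(1 − 914/27853·(0.950800+0.925900))/(1+914/27853) = 4543/5000 ≈ 0.908600
step 4 [4y] swap r/1=967/36886: DF=(1 − 967/36886·(0.950800+0.925900+0.908600))/(1+967/36886) = 9033/10000 ≈ 0.903300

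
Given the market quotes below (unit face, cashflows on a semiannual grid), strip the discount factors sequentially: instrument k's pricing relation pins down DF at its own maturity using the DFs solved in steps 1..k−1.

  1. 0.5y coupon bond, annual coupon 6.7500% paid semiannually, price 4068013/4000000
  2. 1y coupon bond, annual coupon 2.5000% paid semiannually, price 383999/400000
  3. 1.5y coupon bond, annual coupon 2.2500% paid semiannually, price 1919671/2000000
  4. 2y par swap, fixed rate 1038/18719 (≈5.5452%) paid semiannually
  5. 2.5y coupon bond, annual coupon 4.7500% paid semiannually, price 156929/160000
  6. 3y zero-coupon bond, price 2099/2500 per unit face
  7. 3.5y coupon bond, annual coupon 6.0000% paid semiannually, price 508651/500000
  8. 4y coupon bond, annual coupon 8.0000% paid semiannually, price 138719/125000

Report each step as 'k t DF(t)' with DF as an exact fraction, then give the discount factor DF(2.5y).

step 1 [0.5y] bond c/2=27/800: DF=(4068013/4000000 − 27/800·(0))/(1+27/800) = 4919/5000 ≈ 0.983800
step 2 [1y] bond c/2=1/80: DF=(383999/400000 − 1/80·(0.983800))/(1+1/80) = 117/125 ≈ 0.936000
step 3 [1.5y] bond c/2=9/800: DF=(1919671/2000000 − 9/800·(0.983800+0.936000))/(1+9/800) = 4639/5000 ≈ 0.927800
step 4 [2y] swap r/2=519/18719: DF=(1 − 519/18719·(0.983800+0.936000+0.927800))/(1+519/18719) = 4481/5000 ≈ 0.896200
step 5 [2.5y] bond c/2=19/800: DF=(156929/160000 − 19/800·(0.983800+0.936000+0.927800+0.896200))/(1+19/800) = 1089/1250 ≈ 0.871200
step 6 [3y] zero: DF = P = 2099/2500 ≈ 0.839600
step 7 [3.5y] bond c/2=3/100: DF=(508651/500000 − 3/100·(0.983800+0.936000+0.927800+0.896200+0.871200+0.839600))/(1+3/100) = 518/625 ≈ 0.828800
step 8 [4y] bond c/2=1/25: DF=(138719/125000 − 1/25·(0.983800+0.936000+0.927800+0.896200+0.871200+0.839600+0.828800))/(1+1/25) = 4127/5000 ≈ 0.825400

1 1/2 4919/5000
2 1 117/125
3 3/2 4639/5000
4 2 4481/5000
5 5/2 1089/1250
6 3 2099/2500
7 7/2 518/625
8 4 4127/5000
DF(2.5y) = 1089/1250 ≈ 0.871200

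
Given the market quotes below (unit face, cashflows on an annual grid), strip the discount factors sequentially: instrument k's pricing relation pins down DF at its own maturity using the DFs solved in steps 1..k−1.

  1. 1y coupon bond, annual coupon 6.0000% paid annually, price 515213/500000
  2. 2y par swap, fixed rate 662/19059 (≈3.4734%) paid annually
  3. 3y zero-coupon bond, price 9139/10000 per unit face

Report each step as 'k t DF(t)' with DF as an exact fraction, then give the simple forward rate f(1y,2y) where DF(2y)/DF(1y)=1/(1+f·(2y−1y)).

1 1 9721/10000
2 2 4669/5000
3 3 9139/10000
f(1y,2y) = ((9721/10000)/(4669/5000) − 1)/(1) = 383/9338 ≈ 4.1015%

step 1 [1y] bond c/1=3/50: DF=(515213/500000 − 3/50·(0))/(1+3/50) = 9721/10000 ≈ 0.972100
step 2 [2y] swap r/1=662/19059: DF=(1 − 662/19059·(0.972100))/(1+662/19059) = 4669/5000 ≈ 0.933800
step 3 [3y] zero: DF = P = 9139/10000 ≈ 0.913900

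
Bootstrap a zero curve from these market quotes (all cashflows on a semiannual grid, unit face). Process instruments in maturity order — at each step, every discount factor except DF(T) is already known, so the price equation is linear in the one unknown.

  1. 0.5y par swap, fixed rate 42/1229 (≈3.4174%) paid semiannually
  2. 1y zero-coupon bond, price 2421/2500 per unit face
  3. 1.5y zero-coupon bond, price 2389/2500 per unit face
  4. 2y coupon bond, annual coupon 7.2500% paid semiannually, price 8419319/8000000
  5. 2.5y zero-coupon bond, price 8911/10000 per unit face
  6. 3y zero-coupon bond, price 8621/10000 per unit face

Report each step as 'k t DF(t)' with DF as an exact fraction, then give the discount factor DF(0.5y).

step 1 [0.5y] swap r/2=21/1229: DF=(1 − 21/1229·(0))/(1+21/1229) = 1229/1250 ≈ 0.983200
step 2 [1y] zero: DF = P = 2421/2500 ≈ 0.968400
step 3 [1.5y] zero: DF = P = 2389/2500 ≈ 0.955600
step 4 [2y] bond c/2=29/800: DF=(8419319/8000000 − 29/800·(0.983200+0.968400+0.955600))/(1+29/800) = 9139/10000 ≈ 0.913900
step 5 [2.5y] zero: DF = P = 8911/10000 ≈ 0.891100
step 6 [3y] zero: DF = P = 8621/10000 ≈ 0.862100

1 1/2 1229/1250
2 1 2421/2500
3 3/2 2389/2500
4 2 9139/10000
5 5/2 8911/10000
6 3 8621/10000
DF(0.5y) = 1229/1250 ≈ 0.983200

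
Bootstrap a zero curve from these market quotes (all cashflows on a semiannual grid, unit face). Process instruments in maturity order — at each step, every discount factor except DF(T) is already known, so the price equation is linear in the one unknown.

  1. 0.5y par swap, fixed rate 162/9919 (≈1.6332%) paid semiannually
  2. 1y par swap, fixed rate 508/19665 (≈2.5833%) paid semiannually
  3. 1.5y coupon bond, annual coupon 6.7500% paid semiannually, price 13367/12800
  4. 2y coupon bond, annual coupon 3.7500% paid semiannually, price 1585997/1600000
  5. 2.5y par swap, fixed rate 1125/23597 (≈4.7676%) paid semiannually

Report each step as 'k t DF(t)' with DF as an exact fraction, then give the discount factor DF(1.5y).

step 1 [0.5y] swap r/2=81/9919: DF=(1 − 81/9919·(0))/(1+81/9919) = 9919/10000 ≈ 0.991900
step 2 [1y] swap r/2=254/19665: DF=(1 − 254/19665·(0.991900))/(1+254/19665) = 4873/5000 ≈ 0.974600
step 3 [1.5y] bond c/2=27/800: DF=(13367/12800 − 27/800·(0.991900+0.974600))/(1+27/800) = 473/500 ≈ 0.946000
step 4 [2y] bond c/2=3/160: DF=(1585997/1600000 − 3/160·(0.991900+0.974600+0.946000))/(1+3/160) = 4597/5000 ≈ 0.919400
step 5 [2.5y] swap r/2=1125/47194: DF=(1 − 1125/47194·(0.991900+0.974600+0.946000+0.919400))/(1+1125/47194) = 71/80 ≈ 0.887500

1 1/2 9919/10000
2 1 4873/5000
3 3/2 473/500
4 2 4597/5000
5 5/2 71/80
DF(1.5y) = 473/500 ≈ 0.946000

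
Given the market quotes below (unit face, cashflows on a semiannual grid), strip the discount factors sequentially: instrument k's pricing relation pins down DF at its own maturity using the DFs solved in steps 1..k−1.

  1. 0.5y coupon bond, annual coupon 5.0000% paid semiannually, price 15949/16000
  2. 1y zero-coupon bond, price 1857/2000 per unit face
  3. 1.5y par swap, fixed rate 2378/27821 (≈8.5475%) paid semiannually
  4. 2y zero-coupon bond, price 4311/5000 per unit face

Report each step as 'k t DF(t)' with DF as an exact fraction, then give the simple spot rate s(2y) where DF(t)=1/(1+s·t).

1 1/2 389/400
2 1 1857/2000
3 3/2 8811/10000
4 2 4311/5000
s(2y) = (1/(4311/5000) − 1)/(2) = 689/8622 ≈ 7.9912%

step 1 [0.5y] bond c/2=1/40: DF=(15949/16000 − 1/40·(0))/(1+1/40) = 389/400 ≈ 0.972500
step 2 [1y] zero: DF = P = 1857/2000 ≈ 0.928500
step 3 [1.5y] swap r/2=1189/27821: DF=(1 − 1189/27821·(0.972500+0.928500))/(1+1189/27821) = 8811/10000 ≈ 0.881100
step 4 [2y] zero: DF = P = 4311/5000 ≈ 0.862200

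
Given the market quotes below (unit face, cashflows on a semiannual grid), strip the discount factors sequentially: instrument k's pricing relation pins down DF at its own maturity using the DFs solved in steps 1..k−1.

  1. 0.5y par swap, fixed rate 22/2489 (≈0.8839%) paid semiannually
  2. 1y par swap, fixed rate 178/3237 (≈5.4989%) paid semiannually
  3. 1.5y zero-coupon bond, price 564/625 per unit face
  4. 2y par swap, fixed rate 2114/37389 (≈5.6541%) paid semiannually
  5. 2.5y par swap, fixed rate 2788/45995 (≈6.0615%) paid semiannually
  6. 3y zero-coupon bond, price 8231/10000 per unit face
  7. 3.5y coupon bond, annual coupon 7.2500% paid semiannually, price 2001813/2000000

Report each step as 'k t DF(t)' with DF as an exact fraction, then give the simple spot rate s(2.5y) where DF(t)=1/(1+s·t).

1 1/2 2489/2500
2 1 4733/5000
3 3/2 564/625
4 2 8943/10000
5 5/2 4303/5000
6 3 8231/10000
7 7/2 3881/5000
s(2.5y) = (1/(4303/5000) − 1)/(5/2) = 1394/21515 ≈ 6.4792%

step 1 [0.5y] swap r/2=11/2489: DF=(1 − 11/2489·(0))/(1+11/2489) = 2489/2500 ≈ 0.995600
step 2 [1y] swap r/2=89/3237: DF=(1 − 89/3237·(0.995600))/(1+89/3237) = 4733/5000 ≈ 0.946600
step 3 [1.5y] zero: DF = P = 564/625 ≈ 0.902400
step 4 [2y] swap r/2=1057/37389: DF=(1 − 1057/37389·(0.995600+0.946600+0.902400))/(1+1057/37389) = 8943/10000 ≈ 0.894300
step 5 [2.5y] swap r/2=1394/45995: DF=(1 − 1394/45995·(0.995600+0.946600+0.902400+0.894300))/(1+1394/45995) = 4303/5000 ≈ 0.860600
step 6 [3y] zero: DF = P = 8231/10000 ≈ 0.823100
step 7 [3.5y] bond c/2=29/800: DF=(2001813/2000000 − 29/800·(0.995600+0.946600+0.902400+0.894300+0.860600+0.823100))/(1+29/800) = 3881/5000 ≈ 0.776200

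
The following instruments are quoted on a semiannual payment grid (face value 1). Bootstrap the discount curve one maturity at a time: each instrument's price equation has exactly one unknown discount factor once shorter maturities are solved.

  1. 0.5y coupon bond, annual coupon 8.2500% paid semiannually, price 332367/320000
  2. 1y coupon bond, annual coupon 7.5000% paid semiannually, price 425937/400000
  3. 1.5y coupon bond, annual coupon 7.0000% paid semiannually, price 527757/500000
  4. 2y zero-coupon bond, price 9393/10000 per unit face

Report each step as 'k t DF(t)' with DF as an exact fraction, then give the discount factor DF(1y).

step 1 [0.5y] bond c/2=33/800: DF=(332367/320000 − 33/800·(0))/(1+33/800) = 399/400 ≈ 0.997500
step 2 [1y] bond c/2=3/80: DF=(425937/400000 − 3/80·(0.997500))/(1+3/80) = 9903/10000 ≈ 0.990300
step 3 [1.5y] bond c/2=7/200: DF=(527757/500000 − 7/200·(0.997500+0.990300))/(1+7/200) = 4763/5000 ≈ 0.952600
step 4 [2y] zero: DF = P = 9393/10000 ≈ 0.939300

1 1/2 399/400
2 1 9903/10000
3 3/2 4763/5000
4 2 9393/10000
DF(1y) = 9903/10000 ≈ 0.990300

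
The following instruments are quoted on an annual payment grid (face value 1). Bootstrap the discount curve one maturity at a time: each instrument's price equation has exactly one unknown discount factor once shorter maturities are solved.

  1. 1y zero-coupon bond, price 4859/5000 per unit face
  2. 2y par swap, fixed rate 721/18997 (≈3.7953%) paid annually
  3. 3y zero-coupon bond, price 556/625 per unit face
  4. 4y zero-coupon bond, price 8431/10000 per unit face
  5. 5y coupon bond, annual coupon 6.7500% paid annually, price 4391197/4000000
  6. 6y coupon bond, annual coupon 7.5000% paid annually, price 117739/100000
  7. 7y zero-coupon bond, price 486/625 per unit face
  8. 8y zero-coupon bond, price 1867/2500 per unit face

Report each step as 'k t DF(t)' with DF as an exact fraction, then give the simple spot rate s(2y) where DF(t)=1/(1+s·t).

1 1 4859/5000
2 2 9279/10000
3 3 556/625
4 4 8431/10000
5 5 7987/10000
6 6 7861/10000
7 7 486/625
8 8 1867/2500
s(2y) = (1/(9279/10000) − 1)/(2) = 721/18558 ≈ 3.8851%

step 1 [1y] zero: DF = P = 4859/5000 ≈ 0.971800
step 2 [2y] swap r/1=721/18997: DF=(1 − 721/18997·(0.971800))/(1+721/18997) = 9279/10000 ≈ 0.927900
step 3 [3y] zero: DF = P = 556/625 ≈ 0.889600
step 4 [4y] zero: DF = P = 8431/10000 ≈ 0.843100
step 5 [5y] bond c/1=27/400: DF=(4391197/4000000 − 27/400·(0.971800+0.927900+0.889600+0.843100))/(1+27/400) = 7987/10000 ≈ 0.798700
step 6 [6y] bond c/1=3/40: DF=(117739/100000 − 3/40·(0.971800+0.927900+0.889600+0.843100+0.798700))/(1+3/40) = 7861/10000 ≈ 0.786100
step 7 [7y] zero: DF = P = 486/625 ≈ 0.777600
step 8 [8y] zero: DF = P = 1867/2500 ≈ 0.746800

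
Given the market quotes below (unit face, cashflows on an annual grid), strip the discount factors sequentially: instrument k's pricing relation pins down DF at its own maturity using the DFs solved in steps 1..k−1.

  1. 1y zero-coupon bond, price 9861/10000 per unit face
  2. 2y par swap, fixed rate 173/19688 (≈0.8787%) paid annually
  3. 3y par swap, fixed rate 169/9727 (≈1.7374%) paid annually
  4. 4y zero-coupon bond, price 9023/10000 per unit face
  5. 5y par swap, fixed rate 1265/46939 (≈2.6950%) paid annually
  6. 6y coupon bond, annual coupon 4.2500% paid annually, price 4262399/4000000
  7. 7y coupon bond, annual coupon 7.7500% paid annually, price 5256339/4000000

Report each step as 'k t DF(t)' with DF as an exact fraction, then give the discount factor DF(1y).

1 1 9861/10000
2 2 9827/10000
3 3 9493/10000
4 4 9023/10000
5 5 1747/2000
6 6 2077/2500
7 7 4111/5000
DF(1y) = 9861/10000 ≈ 0.986100

step 1 [1y] zero: DF = P = 9861/10000 ≈ 0.986100
step 2 [2y] swap r/1=173/19688: DF=(1 − 173/19688·(0.986100))/(1+173/19688) = 9827/10000 ≈ 0.982700
step 3 [3y] swap r/1=169/9727: DF=(1 − 169/9727·(0.986100+0.982700))/(1+169/9727) = 9493/10000 ≈ 0.949300
step 4 [4y] zero: DF = P = 9023/10000 ≈ 0.902300
step 5 [5y] swap r/1=1265/46939: DF=(1 − 1265/46939·(0.986100+0.982700+0.949300+0.902300))/(1+1265/46939) = 1747/2000 ≈ 0.873500
step 6 [6y] bond c/1=17/400: DF=(4262399/4000000 − 17/400·(0.986100+0.982700+0.949300+0.902300+0.873500))/(1+17/400) = 2077/2500 ≈ 0.830800
step 7 [7y] bond c/1=31/400: DF=(5256339/4000000 − 31/400·(0.986100+0.982700+0.949300+0.902300+0.873500+0.830800))/(1+31/400) = 4111/5000 ≈ 0.822200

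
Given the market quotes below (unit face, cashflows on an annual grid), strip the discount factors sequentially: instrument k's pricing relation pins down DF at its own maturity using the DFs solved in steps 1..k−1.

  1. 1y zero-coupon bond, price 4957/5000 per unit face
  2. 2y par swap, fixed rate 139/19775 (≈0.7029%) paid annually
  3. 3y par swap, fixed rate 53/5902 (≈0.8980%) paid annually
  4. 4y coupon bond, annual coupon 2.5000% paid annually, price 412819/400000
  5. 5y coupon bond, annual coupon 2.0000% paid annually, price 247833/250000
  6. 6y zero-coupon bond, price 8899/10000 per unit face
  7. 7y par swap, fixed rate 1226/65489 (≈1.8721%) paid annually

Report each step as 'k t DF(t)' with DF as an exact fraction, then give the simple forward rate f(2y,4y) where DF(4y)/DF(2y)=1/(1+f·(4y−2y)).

step 1 [1y] zero: DF = P = 4957/5000 ≈ 0.991400
step 2 [2y] swap r/1=139/19775: DF=(1 − 139/19775·(0.991400))/(1+139/19775) = 9861/10000 ≈ 0.986100
step 3 [3y] swap r/1=53/5902: DF=(1 − 53/5902·(0.991400+0.986100))/(1+53/5902) = 1947/2000 ≈ 0.973500
step 4 [4y] bond c/1=1/40: DF=(412819/400000 − 1/40·(0.991400+0.986100+0.973500))/(1+1/40) = 9349/10000 ≈ 0.934900
step 5 [5y] bond c/1=1/50: DF=(247833/250000 − 1/50·(0.991400+0.986100+0.973500+0.934900))/(1+1/50) = 8957/10000 ≈ 0.895700
step 6 [6y] zero: DF = P = 8899/10000 ≈ 0.889900
step 7 [7y] swap r/1=1226/65489: DF=(1 − 1226/65489·(0.991400+0.986100+0.973500+0.934900+0.895700+0.889900))/(1+1226/65489) = 4387/5000 ≈ 0.877400

1 1 4957/5000
2 2 9861/10000
3 3 1947/2000
4 4 9349/10000
5 5 8957/10000
6 6 8899/10000
7 7 4387/5000
f(2y,4y) = ((9861/10000)/(9349/10000) − 1)/(2) = 256/9349 ≈ 2.7383%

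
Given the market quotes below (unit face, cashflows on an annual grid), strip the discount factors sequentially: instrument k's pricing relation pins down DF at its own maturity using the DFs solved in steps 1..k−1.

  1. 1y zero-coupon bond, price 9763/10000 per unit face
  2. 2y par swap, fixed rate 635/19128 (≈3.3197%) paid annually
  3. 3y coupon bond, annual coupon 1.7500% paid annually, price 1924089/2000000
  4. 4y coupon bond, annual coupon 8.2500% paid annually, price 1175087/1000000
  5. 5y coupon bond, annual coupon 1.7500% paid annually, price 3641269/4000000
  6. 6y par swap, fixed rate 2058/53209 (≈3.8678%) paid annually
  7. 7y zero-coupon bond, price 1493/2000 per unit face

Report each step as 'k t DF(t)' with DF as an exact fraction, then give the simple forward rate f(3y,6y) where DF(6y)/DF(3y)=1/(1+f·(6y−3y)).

1 1 9763/10000
2 2 1873/2000
3 3 4563/5000
4 4 4351/5000
5 5 8311/10000
6 6 3971/5000
7 7 1493/2000
f(3y,6y) = ((4563/5000)/(3971/5000) − 1)/(3) = 592/11913 ≈ 4.9694%

step 1 [1y] zero: DF = P = 9763/10000 ≈ 0.976300
step 2 [2y] swap r/1=635/19128: DF=(1 − 635/19128·(0.976300))/(1+635/19128) = 1873/2000 ≈ 0.936500
step 3 [3y] bond c/1=7/400: DF=(1924089/2000000 − 7/400·(0.976300+0.936500))/(1+7/400) = 4563/5000 ≈ 0.912600
step 4 [4y] bond c/1=33/400: DF=(1175087/1000000 − 33/400·(0.976300+0.936500+0.912600))/(1+33/400) = 4351/5000 ≈ 0.870200
step 5 [5y] bond c/1=7/400: DF=(3641269/4000000 − 7/400·(0.976300+0.936500+0.912600+0.870200))/(1+7/400) = 8311/10000 ≈ 0.831100
step 6 [6y] swap r/1=2058/53209: DF=(1 − 2058/53209·(0.976300+0.936500+0.912600+0.870200+0.831100))/(1+2058/53209) = 3971/5000 ≈ 0.794200
step 7 [7y] zero: DF = P = 1493/2000 ≈ 0.746500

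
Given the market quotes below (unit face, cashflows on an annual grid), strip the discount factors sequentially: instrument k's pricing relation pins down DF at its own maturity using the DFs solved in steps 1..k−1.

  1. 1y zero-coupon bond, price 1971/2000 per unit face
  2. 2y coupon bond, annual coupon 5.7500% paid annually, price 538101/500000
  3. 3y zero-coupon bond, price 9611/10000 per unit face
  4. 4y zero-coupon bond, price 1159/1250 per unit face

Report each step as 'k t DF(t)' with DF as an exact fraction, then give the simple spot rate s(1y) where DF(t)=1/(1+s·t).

step 1 [1y] zero: DF = P = 1971/2000 ≈ 0.985500
step 2 [2y] bond c/1=23/400: DF=(538101/500000 − 23/400·(0.985500))/(1+23/400) = 9641/10000 ≈ 0.964100
step 3 [3y] zero: DF = P = 9611/10000 ≈ 0.961100
step 4 [4y] zero: DF = P = 1159/1250 ≈ 0.927200

1 1 1971/2000
2 2 9641/10000
3 3 9611/10000
4 4 1159/1250
s(1y) = (1/(1971/2000) − 1)/(1) = 29/1971 ≈ 1.4713%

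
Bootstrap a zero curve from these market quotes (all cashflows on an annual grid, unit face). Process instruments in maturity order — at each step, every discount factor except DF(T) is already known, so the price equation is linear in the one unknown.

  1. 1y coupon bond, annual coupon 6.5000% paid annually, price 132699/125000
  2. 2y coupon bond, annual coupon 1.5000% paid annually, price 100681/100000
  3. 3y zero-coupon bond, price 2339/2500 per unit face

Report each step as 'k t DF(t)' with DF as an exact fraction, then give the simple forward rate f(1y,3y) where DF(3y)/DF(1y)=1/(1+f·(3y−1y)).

1 1 623/625
2 2 2443/2500
3 3 2339/2500
f(1y,3y) = ((623/625)/(2339/2500) − 1)/(2) = 153/4678 ≈ 3.2706%

step 1 [1y] bond c/1=13/200: DF=(132699/125000 − 13/200·(0))/(1+13/200) = 623/625 ≈ 0.996800
step 2 [2y] bond c/1=3/200: DF=(100681/100000 − 3/200·(0.996800))/(1+3/200) = 2443/2500 ≈ 0.977200
step 3 [3y] zero: DF = P = 2339/2500 ≈ 0.935600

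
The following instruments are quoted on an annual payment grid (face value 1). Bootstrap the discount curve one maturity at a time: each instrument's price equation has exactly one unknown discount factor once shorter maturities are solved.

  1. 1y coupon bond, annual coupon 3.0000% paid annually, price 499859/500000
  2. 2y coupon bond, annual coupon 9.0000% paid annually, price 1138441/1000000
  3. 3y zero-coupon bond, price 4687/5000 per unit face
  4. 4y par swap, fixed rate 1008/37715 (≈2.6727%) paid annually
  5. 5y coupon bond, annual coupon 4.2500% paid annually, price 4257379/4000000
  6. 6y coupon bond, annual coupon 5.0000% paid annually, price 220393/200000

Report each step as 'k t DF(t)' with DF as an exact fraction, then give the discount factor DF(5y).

1 1 4853/5000
2 2 9643/10000
3 3 4687/5000
4 4 562/625
5 5 542/625
6 6 4143/5000
DF(5y) = 542/625 ≈ 0.867200

step 1 [1y] bond c/1=3/100: DF=(499859/500000 − 3/100·(0))/(1+3/100) = 4853/5000 ≈ 0.970600
step 2 [2y] bond c/1=9/100: DF=(1138441/1000000 − 9/100·(0.970600))/(1+9/100) = 9643/10000 ≈ 0.964300
step 3 [3y] zero: DF = P = 4687/5000 ≈ 0.937400
step 4 [4y] swap r/1=1008/37715: DF=(1 − 1008/37715·(0.970600+0.964300+0.937400))/(1+1008/37715) = 562/625 ≈ 0.899200
step 5 [5y] bond c/1=17/400: DF=(4257379/4000000 − 17/400·(0.970600+0.964300+0.937400+0.899200))/(1+17/400) = 542/625 ≈ 0.867200
step 6 [6y] bond c/1=1/20: DF=(220393/200000 − 1/20·(0.970600+0.964300+0.937400+0.899200+0.867200))/(1+1/20) = 4143/5000 ≈ 0.828600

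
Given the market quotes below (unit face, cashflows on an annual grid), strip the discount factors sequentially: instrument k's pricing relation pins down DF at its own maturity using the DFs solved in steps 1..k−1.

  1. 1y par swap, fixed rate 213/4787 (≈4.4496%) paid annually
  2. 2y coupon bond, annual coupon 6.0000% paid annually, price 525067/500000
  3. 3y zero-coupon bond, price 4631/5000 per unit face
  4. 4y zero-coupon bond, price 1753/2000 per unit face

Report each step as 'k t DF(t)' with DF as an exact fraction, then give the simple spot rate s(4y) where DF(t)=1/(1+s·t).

step 1 [1y] swap r/1=213/4787: DF=(1 − 213/4787·(0))/(1+213/4787) = 4787/5000 ≈ 0.957400
step 2 [2y] bond c/1=3/50: DF=(525067/500000 − 3/50·(0.957400))/(1+3/50) = 1873/2000 ≈ 0.936500
step 3 [3y] zero: DF = P = 4631/5000 ≈ 0.926200
step 4 [4y] zero: DF = P = 1753/2000 ≈ 0.876500

1 1 4787/5000
2 2 1873/2000
3 3 4631/5000
4 4 1753/2000
s(4y) = (1/(1753/2000) − 1)/(4) = 247/7012 ≈ 3.5225%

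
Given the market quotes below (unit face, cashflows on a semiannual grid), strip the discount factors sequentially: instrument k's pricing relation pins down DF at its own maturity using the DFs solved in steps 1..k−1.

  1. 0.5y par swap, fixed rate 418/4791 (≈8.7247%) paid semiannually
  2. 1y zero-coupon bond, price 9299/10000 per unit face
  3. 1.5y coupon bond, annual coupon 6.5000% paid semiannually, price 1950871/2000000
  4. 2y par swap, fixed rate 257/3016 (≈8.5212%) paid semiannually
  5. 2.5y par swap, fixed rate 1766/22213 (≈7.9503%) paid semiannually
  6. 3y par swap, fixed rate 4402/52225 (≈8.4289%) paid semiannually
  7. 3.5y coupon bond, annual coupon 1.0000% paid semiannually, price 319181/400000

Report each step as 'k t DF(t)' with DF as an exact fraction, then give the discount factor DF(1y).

step 1 [0.5y] swap r/2=209/4791: DF=(1 − 209/4791·(0))/(1+209/4791) = 4791/5000 ≈ 0.958200
step 2 [1y] zero: DF = P = 9299/10000 ≈ 0.929900
step 3 [1.5y] bond c/2=13/400: DF=(1950871/2000000 − 13/400·(0.958200+0.929900))/(1+13/400) = 8853/10000 ≈ 0.885300
step 4 [2y] swap r/2=257/6032: DF=(1 − 257/6032·(0.958200+0.929900+0.885300))/(1+257/6032) = 4229/5000 ≈ 0.845800
step 5 [2.5y] swap r/2=883/22213: DF=(1 − 883/22213·(0.958200+0.929900+0.885300+0.845800))/(1+883/22213) = 4117/5000 ≈ 0.823400
step 6 [3y] swap r/2=2201/52225: DF=(1 − 2201/52225·(0.958200+0.929900+0.885300+0.845800+0.823400))/(1+2201/52225) = 7799/10000 ≈ 0.779900
step 7 [3.5y] bond c/2=1/200: DF=(319181/400000 − 1/200·(0.958200+0.929900+0.885300+0.845800+0.823400+0.779900))/(1+1/200) = 96/125 ≈ 0.768000

1 1/2 4791/5000
2 1 9299/10000
3 3/2 8853/10000
4 2 4229/5000
5 5/2 4117/5000
6 3 7799/10000
7 7/2 96/125
DF(1y) = 9299/10000 ≈ 0.929900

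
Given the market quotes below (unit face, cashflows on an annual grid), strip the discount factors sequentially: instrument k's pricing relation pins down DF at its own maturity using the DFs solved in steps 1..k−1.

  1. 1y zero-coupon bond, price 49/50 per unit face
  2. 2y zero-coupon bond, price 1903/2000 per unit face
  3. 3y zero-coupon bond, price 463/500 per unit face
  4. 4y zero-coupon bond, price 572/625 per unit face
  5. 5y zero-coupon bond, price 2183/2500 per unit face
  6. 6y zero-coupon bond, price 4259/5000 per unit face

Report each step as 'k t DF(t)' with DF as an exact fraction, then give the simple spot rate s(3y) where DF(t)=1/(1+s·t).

step 1 [1y] zero: DF = P = 49/50 ≈ 0.980000
step 2 [2y] zero: DF = P = 1903/2000 ≈ 0.951500
step 3 [3y] zero: DF = P = 463/500 ≈ 0.926000
step 4 [4y] zero: DF = P = 572/625 ≈ 0.915200
step 5 [5y] zero: DF = P = 2183/2500 ≈ 0.873200
step 6 [6y] zero: DF = P = 4259/5000 ≈ 0.851800

1 1 49/50
2 2 1903/2000
3 3 463/500
4 4 572/625
5 5 2183/2500
6 6 4259/5000
s(3y) = (1/(463/500) − 1)/(3) = 37/1389 ≈ 2.6638%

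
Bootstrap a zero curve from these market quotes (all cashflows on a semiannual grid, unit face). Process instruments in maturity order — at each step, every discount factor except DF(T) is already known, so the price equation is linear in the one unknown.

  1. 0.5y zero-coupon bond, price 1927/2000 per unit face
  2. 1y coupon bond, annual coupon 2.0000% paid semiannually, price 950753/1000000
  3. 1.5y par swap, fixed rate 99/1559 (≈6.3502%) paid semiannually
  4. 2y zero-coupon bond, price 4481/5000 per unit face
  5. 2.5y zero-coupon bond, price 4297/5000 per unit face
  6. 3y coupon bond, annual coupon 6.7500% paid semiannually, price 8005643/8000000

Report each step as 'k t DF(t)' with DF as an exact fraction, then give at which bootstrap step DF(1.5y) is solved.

1 1/2 1927/2000
2 1 4659/5000
3 3/2 9109/10000
4 2 4481/5000
5 5/2 4297/5000
6 3 8191/10000
DF(1.5y) is solved at step 3

step 1 [0.5y] zero: DF = P = 1927/2000 ≈ 0.963500
step 2 [1y] bond c/2=1/100: DF=(950753/1000000 − 1/100·(0.963500))/(1+1/100) = 4659/5000 ≈ 0.931800
step 3 [1.5y] swap r/2=99/3118: DF=(1 − 99/3118·(0.963500+0.931800))/(1+99/3118) = 9109/10000 ≈ 0.910900
step 4 [2y] zero: DF = P = 4481/5000 ≈ 0.896200
step 5 [2.5y] zero: DF = P = 4297/5000 ≈ 0.859400
step 6 [3y] bond c/2=27/800: DF=(8005643/8000000 − 27/800·(0.963500+0.931800+0.910900+0.896200+0.859400))/(1+27/800) = 8191/10000 ≈ 0.819100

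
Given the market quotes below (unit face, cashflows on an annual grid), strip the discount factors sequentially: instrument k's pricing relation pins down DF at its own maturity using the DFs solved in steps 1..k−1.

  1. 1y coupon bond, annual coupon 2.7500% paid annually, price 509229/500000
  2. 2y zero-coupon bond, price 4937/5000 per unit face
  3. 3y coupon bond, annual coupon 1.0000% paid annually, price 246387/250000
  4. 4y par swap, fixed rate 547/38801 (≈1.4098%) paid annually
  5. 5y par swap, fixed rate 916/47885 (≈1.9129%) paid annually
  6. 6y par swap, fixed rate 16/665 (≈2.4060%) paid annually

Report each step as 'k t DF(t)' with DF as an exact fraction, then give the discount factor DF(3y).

1 1 1239/1250
2 2 4937/5000
3 3 4781/5000
4 4 9453/10000
5 5 2271/2500
6 6 108/125
DF(3y) = 4781/5000 ≈ 0.956200

step 1 [1y] bond c/1=11/400: DF=(509229/500000 − 11/400·(0))/(1+11/400) = 1239/1250 ≈ 0.991200
step 2 [2y] zero: DF = P = 4937/5000 ≈ 0.987400
step 3 [3y] bond c/1=1/100: DF=(246387/250000 − 1/100·(0.991200+0.987400))/(1+1/100) = 4781/5000 ≈ 0.956200
step 4 [4y] swap r/1=547/38801: DF=(1 − 547/38801·(0.991200+0.987400+0.956200))/(1+547/38801) = 9453/10000 ≈ 0.945300
step 5 [5y] swap r/1=916/47885: DF=(1 − 916/47885·(0.991200+0.987400+0.956200+0.945300))/(1+916/47885) = 2271/2500 ≈ 0.908400
step 6 [6y] swap r/1=16/665: DF=(1 − 16/665·(0.991200+0.987400+0.956200+0.945300+0.908400))/(1+16/665) = 108/125 ≈ 0.864000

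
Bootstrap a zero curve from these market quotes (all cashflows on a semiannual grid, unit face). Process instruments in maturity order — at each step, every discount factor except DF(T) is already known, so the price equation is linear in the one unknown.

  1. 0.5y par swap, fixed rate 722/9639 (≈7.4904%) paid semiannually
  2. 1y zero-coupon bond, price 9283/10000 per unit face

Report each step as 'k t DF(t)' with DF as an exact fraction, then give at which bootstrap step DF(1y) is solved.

step 1 [0.5y] swap r/2=361/9639: DF=(1 − 361/9639·(0))/(1+361/9639) = 9639/10000 ≈ 0.963900
step 2 [1y] zero: DF = P = 9283/10000 ≈ 0.928300

1 1/2 9639/10000
2 1 9283/10000
DF(1y) is solved at step 2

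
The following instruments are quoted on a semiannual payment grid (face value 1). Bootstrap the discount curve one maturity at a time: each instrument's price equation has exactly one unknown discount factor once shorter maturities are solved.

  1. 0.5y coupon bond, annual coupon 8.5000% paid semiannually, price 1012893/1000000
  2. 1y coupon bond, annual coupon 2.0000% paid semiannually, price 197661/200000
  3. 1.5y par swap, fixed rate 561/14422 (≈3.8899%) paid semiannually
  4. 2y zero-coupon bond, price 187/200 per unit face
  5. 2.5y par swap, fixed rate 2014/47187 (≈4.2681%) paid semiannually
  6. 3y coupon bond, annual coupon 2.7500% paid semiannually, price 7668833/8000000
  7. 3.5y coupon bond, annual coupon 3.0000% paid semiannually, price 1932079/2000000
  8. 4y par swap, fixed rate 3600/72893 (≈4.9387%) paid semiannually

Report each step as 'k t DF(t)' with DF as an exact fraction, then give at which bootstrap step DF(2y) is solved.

step 1 [0.5y] bond c/2=17/400: DF=(1012893/1000000 − 17/400·(0))/(1+17/400) = 2429/2500 ≈ 0.971600
step 2 [1y] bond c/2=1/100: DF=(197661/200000 − 1/100·(0.971600))/(1+1/100) = 9689/10000 ≈ 0.968900
step 3 [1.5y] swap r/2=561/28844: DF=(1 − 561/28844·(0.971600+0.968900))/(1+561/28844) = 9439/10000 ≈ 0.943900
step 4 [2y] zero: DF = P = 187/200 ≈ 0.935000
step 5 [2.5y] swap r/2=1007/47187: DF=(1 − 1007/47187·(0.971600+0.968900+0.943900+0.935000))/(1+1007/47187) = 8993/10000 ≈ 0.899300
step 6 [3y] bond c/2=11/800: DF=(7668833/8000000 − 11/800·(0.971600+0.968900+0.943900+0.935000+0.899300))/(1+11/800) = 551/625 ≈ 0.881600
step 7 [3.5y] bond c/2=3/200: DF=(1932079/2000000 − 3/200·(0.971600+0.968900+0.943900+0.935000+0.899300+0.881600))/(1+3/200) = 869/1000 ≈ 0.869000
step 8 [4y] swap r/2=1800/72893: DF=(1 − 1800/72893·(0.971600+0.968900+0.943900+0.935000+0.899300+0.881600+0.869000))/(1+1800/72893) = 41/50 ≈ 0.820000

1 1/2 2429/2500
2 1 9689/10000
3 3/2 9439/10000
4 2 187/200
5 5/2 8993/10000
6 3 551/625
7 7/2 869/1000
8 4 41/50
DF(2y) is solved at step 4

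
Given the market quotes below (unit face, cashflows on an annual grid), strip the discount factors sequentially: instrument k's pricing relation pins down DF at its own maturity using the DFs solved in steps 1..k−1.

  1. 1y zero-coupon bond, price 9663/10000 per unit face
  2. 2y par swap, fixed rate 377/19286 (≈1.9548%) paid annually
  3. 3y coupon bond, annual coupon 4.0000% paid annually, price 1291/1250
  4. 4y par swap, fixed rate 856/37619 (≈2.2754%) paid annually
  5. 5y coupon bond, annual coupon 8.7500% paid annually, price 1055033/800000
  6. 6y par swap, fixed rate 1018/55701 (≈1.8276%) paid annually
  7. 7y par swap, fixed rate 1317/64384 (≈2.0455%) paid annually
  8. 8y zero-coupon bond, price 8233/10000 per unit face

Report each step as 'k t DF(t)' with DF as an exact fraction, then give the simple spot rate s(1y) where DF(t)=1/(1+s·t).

1 1 9663/10000
2 2 9623/10000
3 3 9189/10000
4 4 1143/1250
5 5 91/100
6 6 4491/5000
7 7 8683/10000
8 8 8233/10000
s(1y) = (1/(9663/10000) − 1)/(1) = 337/9663 ≈ 3.4875%

step 1 [1y] zero: DF = P = 9663/10000 ≈ 0.966300
step 2 [2y] swap r/1=377/19286: DF=(1 − 377/19286·(0.966300))/(1+377/19286) = 9623/10000 ≈ 0.962300
step 3 [3y] bond c/1=1/25: DF=(1291/1250 − 1/25·(0.966300+0.962300))/(1+1/25) = 9189/10000 ≈ 0.918900
step 4 [4y] swap r/1=856/37619: DF=(1 − 856/37619·(0.966300+0.962300+0.918900))/(1+856/37619) = 1143/1250 ≈ 0.914400
step 5 [5y] bond c/1=7/80: DF=(1055033/800000 − 7/80·(0.966300+0.962300+0.918900+0.914400))/(1+7/80) = 91/100 ≈ 0.910000
step 6 [6y] swap r/1=1018/55701: DF=(1 − 1018/55701·(0.966300+0.962300+0.918900+0.914400+0.910000))/(1+1018/55701) = 4491/5000 ≈ 0.898200
step 7 [7y] swap r/1=1317/64384: DF=(1 − 1317/64384·(0.966300+0.962300+0.918900+0.914400+0.910000+0.898200))/(1+1317/64384) = 8683/10000 ≈ 0.868300
step 8 [8y] zero: DF = P = 8233/10000 ≈ 0.823300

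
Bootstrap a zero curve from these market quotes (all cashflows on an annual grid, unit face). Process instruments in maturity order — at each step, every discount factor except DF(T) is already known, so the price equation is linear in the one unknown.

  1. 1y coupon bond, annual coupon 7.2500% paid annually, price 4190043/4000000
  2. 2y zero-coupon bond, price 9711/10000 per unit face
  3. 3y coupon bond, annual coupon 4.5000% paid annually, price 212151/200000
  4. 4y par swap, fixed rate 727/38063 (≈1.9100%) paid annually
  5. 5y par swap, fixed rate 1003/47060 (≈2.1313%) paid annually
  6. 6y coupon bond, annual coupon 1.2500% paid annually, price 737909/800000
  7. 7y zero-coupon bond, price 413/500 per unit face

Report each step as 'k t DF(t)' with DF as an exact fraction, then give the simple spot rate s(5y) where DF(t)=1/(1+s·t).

step 1 [1y] bond c/1=29/400: DF=(4190043/4000000 − 29/400·(0))/(1+29/400) = 9767/10000 ≈ 0.976700
step 2 [2y] zero: DF = P = 9711/10000 ≈ 0.971100
step 3 [3y] bond c/1=9/200: DF=(212151/200000 − 9/200·(0.976700+0.971100))/(1+9/200) = 582/625 ≈ 0.931200
step 4 [4y] swap r/1=727/38063: DF=(1 − 727/38063·(0.976700+0.971100+0.931200))/(1+727/38063) = 9273/10000 ≈ 0.927300
step 5 [5y] swap r/1=1003/47060: DF=(1 − 1003/47060·(0.976700+0.971100+0.931200+0.927300))/(1+1003/47060) = 8997/10000 ≈ 0.899700
step 6 [6y] bond c/1=1/80: DF=(737909/800000 − 1/80·(0.976700+0.971100+0.931200+0.927300+0.899700))/(1+1/80) = 8529/10000 ≈ 0.852900
step 7 [7y] zero: DF = P = 413/500 ≈ 0.826000

1 1 9767/10000
2 2 9711/10000
3 3 582/625
4 4 9273/10000
5 5 8997/10000
6 6 8529/10000
7 7 413/500
s(5y) = (1/(8997/10000) − 1)/(5) = 1003/44985 ≈ 2.2296%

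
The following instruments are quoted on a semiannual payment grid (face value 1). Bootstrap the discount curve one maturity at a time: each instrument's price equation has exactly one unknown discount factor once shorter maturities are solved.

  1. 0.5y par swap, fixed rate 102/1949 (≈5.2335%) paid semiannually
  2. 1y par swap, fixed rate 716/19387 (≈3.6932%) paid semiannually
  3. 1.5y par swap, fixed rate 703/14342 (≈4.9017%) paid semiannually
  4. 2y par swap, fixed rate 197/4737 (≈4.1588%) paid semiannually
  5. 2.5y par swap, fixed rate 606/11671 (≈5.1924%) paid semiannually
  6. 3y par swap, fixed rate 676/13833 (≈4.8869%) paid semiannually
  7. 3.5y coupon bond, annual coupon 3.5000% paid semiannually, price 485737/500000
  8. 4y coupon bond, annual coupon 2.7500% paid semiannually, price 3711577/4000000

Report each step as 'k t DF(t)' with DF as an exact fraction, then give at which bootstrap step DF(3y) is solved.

1 1/2 1949/2000
2 1 4821/5000
3 3/2 9297/10000
4 2 2303/2500
5 5/2 2197/2500
6 3 1081/1250
7 7/2 2149/2500
8 4 4143/5000
DF(3y) is solved at step 6

step 1 [0.5y] swap r/2=51/1949: DF=(1 − 51/1949·(0))/(1+51/1949) = 1949/2000 ≈ 0.974500
step 2 [1y] swap r/2=358/19387: DF=(1 − 358/19387·(0.974500))/(1+358/19387) = 4821/5000 ≈ 0.964200
step 3 [1.5y] swap r/2=703/28684: DF=(1 − 703/28684·(0.974500+0.964200))/(1+703/28684) = 9297/10000 ≈ 0.929700
step 4 [2y] swap r/2=197/9474: DF=(1 − 197/9474·(0.974500+0.964200+0.929700))/(1+197/9474) = 2303/2500 ≈ 0.921200
step 5 [2.5y] swap r/2=303/11671: DF=(1 − 303/11671·(0.974500+0.964200+0.929700+0.921200))/(1+303/11671) = 2197/2500 ≈ 0.878800
step 6 [3y] swap r/2=338/13833: DF=(1 − 338/13833·(0.974500+0.964200+0.929700+0.921200+0.878800))/(1+338/13833) = 1081/1250 ≈ 0.864800
step 7 [3.5y] bond c/2=7/400: DF=(485737/500000 − 7/400·(0.974500+0.964200+0.929700+0.921200+0.878800+0.864800))/(1+7/400) = 2149/2500 ≈ 0.859600
step 8 [4y] bond c/2=11/800: DF=(3711577/4000000 − 11/800·(0.974500+0.964200+0.929700+0.921200+0.878800+0.864800+0.859600))/(1+11/800) = 4143/5000 ≈ 0.828600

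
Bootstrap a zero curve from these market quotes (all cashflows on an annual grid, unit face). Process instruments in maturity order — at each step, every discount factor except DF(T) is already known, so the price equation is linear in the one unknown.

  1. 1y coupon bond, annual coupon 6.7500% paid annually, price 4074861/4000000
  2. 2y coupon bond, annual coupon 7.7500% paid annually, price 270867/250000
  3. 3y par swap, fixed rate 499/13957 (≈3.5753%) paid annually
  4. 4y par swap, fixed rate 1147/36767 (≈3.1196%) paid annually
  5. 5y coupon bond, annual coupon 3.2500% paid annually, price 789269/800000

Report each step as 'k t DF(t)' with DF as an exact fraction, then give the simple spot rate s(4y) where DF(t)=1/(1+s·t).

1 1 9543/10000
2 2 9369/10000
3 3 4501/5000
4 4 8853/10000
5 5 4199/5000
s(4y) = (1/(8853/10000) − 1)/(4) = 1147/35412 ≈ 3.2390%

step 1 [1y] bond c/1=27/400: DF=(4074861/4000000 − 27/400·(0))/(1+27/400) = 9543/10000 ≈ 0.954300
step 2 [2y] bond c/1=31/400: DF=(270867/250000 − 31/400·(0.954300))/(1+31/400) = 9369/10000 ≈ 0.936900
step 3 [3y] swap r/1=499/13957: DF=(1 − 499/13957·(0.954300+0.936900))/(1+499/13957) = 4501/5000 ≈ 0.900200
step 4 [4y] swap r/1=1147/36767: DF=(1 − 1147/36767·(0.954300+0.936900+0.900200))/(1+1147/36767) = 8853/10000 ≈ 0.885300
step 5 [5y] bond c/1=13/400: DF=(789269/800000 − 13/400·(0.954300+0.936900+0.900200+0.885300))/(1+13/400) = 4199/5000 ≈ 0.839800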